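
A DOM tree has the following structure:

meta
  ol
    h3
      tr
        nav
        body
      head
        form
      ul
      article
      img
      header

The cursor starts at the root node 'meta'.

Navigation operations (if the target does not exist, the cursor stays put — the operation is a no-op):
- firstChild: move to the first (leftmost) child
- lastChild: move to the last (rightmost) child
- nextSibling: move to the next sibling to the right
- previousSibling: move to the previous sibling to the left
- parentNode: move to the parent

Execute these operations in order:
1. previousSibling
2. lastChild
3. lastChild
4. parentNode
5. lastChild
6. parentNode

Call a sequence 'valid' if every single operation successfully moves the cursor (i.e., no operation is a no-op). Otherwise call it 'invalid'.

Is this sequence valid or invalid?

After 1 (previousSibling): meta (no-op, stayed)
After 2 (lastChild): ol
After 3 (lastChild): h3
After 4 (parentNode): ol
After 5 (lastChild): h3
After 6 (parentNode): ol

Answer: invalid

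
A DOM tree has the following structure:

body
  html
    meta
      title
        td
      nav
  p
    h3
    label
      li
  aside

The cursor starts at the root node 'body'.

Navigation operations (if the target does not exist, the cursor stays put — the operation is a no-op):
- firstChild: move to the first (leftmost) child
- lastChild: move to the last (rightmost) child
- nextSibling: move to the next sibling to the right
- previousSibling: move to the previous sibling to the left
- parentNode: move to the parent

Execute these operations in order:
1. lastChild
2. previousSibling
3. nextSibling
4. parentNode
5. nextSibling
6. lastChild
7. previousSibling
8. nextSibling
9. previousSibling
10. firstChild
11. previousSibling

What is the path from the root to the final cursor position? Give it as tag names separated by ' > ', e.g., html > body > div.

After 1 (lastChild): aside
After 2 (previousSibling): p
After 3 (nextSibling): aside
After 4 (parentNode): body
After 5 (nextSibling): body (no-op, stayed)
After 6 (lastChild): aside
After 7 (previousSibling): p
After 8 (nextSibling): aside
After 9 (previousSibling): p
After 10 (firstChild): h3
After 11 (previousSibling): h3 (no-op, stayed)

Answer: body > p > h3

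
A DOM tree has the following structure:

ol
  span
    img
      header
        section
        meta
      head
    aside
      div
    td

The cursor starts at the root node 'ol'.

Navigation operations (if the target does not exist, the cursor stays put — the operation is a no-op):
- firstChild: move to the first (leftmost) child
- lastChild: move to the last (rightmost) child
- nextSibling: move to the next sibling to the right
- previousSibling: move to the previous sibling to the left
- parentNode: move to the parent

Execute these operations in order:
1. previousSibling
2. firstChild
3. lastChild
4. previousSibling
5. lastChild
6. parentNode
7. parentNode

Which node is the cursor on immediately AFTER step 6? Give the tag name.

After 1 (previousSibling): ol (no-op, stayed)
After 2 (firstChild): span
After 3 (lastChild): td
After 4 (previousSibling): aside
After 5 (lastChild): div
After 6 (parentNode): aside

Answer: aside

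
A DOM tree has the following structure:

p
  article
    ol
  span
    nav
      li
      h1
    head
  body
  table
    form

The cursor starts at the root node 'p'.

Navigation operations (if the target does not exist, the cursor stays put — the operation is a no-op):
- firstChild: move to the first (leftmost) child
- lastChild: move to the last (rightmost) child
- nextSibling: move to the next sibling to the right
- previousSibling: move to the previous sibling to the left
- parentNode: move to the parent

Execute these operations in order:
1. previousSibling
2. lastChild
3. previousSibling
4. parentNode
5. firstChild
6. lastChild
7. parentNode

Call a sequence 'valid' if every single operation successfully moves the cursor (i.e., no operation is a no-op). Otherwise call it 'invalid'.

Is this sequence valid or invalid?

After 1 (previousSibling): p (no-op, stayed)
After 2 (lastChild): table
After 3 (previousSibling): body
After 4 (parentNode): p
After 5 (firstChild): article
After 6 (lastChild): ol
After 7 (parentNode): article

Answer: invalid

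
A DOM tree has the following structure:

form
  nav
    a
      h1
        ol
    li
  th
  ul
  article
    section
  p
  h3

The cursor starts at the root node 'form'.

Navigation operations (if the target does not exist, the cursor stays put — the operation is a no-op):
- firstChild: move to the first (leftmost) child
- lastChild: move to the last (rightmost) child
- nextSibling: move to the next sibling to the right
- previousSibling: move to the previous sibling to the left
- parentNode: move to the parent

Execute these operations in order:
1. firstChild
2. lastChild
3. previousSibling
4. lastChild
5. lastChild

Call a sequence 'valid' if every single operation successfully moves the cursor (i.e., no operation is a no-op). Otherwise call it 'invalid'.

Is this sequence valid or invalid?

After 1 (firstChild): nav
After 2 (lastChild): li
After 3 (previousSibling): a
After 4 (lastChild): h1
After 5 (lastChild): ol

Answer: valid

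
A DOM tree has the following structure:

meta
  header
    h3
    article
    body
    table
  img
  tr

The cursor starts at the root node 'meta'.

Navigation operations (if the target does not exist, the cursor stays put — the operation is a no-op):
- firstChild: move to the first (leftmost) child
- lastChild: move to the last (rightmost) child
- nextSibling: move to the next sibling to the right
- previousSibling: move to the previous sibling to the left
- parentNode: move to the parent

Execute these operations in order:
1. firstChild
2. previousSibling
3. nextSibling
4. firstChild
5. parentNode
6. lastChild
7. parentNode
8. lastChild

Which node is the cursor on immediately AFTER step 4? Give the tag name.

After 1 (firstChild): header
After 2 (previousSibling): header (no-op, stayed)
After 3 (nextSibling): img
After 4 (firstChild): img (no-op, stayed)

Answer: img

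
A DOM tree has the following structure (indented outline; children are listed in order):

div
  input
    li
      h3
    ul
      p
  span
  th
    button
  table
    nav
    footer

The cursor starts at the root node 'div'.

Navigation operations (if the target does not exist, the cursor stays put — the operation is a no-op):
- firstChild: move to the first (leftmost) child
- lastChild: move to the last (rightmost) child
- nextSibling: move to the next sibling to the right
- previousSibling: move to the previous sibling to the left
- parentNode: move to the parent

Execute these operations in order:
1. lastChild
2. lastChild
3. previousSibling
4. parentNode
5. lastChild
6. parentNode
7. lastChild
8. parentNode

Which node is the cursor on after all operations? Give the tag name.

Answer: table

Derivation:
After 1 (lastChild): table
After 2 (lastChild): footer
After 3 (previousSibling): nav
After 4 (parentNode): table
After 5 (lastChild): footer
After 6 (parentNode): table
After 7 (lastChild): footer
After 8 (parentNode): table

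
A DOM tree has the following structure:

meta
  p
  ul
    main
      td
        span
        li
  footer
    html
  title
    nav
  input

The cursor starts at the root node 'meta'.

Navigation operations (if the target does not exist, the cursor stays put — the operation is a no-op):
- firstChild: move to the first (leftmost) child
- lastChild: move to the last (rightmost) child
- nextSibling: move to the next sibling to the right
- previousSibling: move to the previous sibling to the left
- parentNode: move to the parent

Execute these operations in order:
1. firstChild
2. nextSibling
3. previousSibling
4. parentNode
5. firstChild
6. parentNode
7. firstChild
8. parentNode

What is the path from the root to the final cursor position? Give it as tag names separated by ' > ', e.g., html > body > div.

After 1 (firstChild): p
After 2 (nextSibling): ul
After 3 (previousSibling): p
After 4 (parentNode): meta
After 5 (firstChild): p
After 6 (parentNode): meta
After 7 (firstChild): p
After 8 (parentNode): meta

Answer: meta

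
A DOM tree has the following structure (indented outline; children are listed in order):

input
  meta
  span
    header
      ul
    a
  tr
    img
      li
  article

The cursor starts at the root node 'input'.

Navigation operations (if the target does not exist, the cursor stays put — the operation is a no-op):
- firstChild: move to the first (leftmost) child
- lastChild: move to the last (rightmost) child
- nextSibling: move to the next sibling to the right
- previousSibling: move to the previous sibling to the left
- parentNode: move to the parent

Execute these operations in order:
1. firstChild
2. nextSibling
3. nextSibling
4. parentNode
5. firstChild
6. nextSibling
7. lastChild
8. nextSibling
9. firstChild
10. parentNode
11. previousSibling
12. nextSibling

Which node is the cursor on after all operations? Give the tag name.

After 1 (firstChild): meta
After 2 (nextSibling): span
After 3 (nextSibling): tr
After 4 (parentNode): input
After 5 (firstChild): meta
After 6 (nextSibling): span
After 7 (lastChild): a
After 8 (nextSibling): a (no-op, stayed)
After 9 (firstChild): a (no-op, stayed)
After 10 (parentNode): span
After 11 (previousSibling): meta
After 12 (nextSibling): span

Answer: span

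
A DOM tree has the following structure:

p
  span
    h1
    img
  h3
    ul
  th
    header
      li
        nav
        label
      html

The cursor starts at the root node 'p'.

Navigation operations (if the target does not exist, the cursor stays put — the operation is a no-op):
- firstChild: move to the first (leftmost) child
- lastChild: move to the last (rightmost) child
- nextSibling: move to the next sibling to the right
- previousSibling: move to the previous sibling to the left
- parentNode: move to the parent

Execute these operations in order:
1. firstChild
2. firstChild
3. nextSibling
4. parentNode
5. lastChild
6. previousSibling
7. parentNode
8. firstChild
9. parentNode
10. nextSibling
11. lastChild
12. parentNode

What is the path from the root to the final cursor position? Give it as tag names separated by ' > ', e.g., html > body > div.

After 1 (firstChild): span
After 2 (firstChild): h1
After 3 (nextSibling): img
After 4 (parentNode): span
After 5 (lastChild): img
After 6 (previousSibling): h1
After 7 (parentNode): span
After 8 (firstChild): h1
After 9 (parentNode): span
After 10 (nextSibling): h3
After 11 (lastChild): ul
After 12 (parentNode): h3

Answer: p > h3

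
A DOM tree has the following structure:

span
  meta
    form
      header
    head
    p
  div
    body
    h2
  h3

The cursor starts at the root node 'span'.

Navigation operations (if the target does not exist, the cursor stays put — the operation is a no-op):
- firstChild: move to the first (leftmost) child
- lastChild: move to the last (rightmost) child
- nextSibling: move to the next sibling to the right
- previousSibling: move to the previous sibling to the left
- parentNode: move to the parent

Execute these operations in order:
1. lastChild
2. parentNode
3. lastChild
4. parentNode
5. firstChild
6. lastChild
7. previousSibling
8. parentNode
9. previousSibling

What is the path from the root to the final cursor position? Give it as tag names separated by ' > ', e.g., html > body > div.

After 1 (lastChild): h3
After 2 (parentNode): span
After 3 (lastChild): h3
After 4 (parentNode): span
After 5 (firstChild): meta
After 6 (lastChild): p
After 7 (previousSibling): head
After 8 (parentNode): meta
After 9 (previousSibling): meta (no-op, stayed)

Answer: span > meta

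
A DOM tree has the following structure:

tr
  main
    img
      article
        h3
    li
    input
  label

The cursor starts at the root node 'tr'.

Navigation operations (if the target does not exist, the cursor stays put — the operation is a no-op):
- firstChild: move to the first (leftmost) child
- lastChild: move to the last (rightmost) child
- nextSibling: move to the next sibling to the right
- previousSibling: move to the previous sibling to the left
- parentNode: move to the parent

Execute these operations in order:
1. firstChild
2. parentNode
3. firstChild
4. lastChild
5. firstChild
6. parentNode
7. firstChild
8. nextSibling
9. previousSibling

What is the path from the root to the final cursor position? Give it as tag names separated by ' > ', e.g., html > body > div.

Answer: tr > main > img

Derivation:
After 1 (firstChild): main
After 2 (parentNode): tr
After 3 (firstChild): main
After 4 (lastChild): input
After 5 (firstChild): input (no-op, stayed)
After 6 (parentNode): main
After 7 (firstChild): img
After 8 (nextSibling): li
After 9 (previousSibling): img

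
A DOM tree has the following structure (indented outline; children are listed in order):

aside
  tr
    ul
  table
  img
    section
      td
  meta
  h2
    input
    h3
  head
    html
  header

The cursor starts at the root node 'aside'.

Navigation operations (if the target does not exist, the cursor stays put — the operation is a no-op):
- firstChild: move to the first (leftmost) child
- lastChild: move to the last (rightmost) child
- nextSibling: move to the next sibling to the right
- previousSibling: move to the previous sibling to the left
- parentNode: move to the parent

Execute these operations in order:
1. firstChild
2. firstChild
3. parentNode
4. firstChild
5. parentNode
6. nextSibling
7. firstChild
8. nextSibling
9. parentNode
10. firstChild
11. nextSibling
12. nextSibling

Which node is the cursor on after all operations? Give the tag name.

After 1 (firstChild): tr
After 2 (firstChild): ul
After 3 (parentNode): tr
After 4 (firstChild): ul
After 5 (parentNode): tr
After 6 (nextSibling): table
After 7 (firstChild): table (no-op, stayed)
After 8 (nextSibling): img
After 9 (parentNode): aside
After 10 (firstChild): tr
After 11 (nextSibling): table
After 12 (nextSibling): img

Answer: img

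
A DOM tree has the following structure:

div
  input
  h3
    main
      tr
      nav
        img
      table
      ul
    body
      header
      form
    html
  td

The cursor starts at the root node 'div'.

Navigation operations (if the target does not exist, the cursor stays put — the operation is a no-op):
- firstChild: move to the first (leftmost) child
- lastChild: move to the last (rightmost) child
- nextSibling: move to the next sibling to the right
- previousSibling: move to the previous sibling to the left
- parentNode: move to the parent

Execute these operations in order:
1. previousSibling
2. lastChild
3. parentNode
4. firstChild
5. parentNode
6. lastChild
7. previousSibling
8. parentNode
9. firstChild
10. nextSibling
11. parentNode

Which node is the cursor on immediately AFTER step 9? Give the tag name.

Answer: input

Derivation:
After 1 (previousSibling): div (no-op, stayed)
After 2 (lastChild): td
After 3 (parentNode): div
After 4 (firstChild): input
After 5 (parentNode): div
After 6 (lastChild): td
After 7 (previousSibling): h3
After 8 (parentNode): div
After 9 (firstChild): input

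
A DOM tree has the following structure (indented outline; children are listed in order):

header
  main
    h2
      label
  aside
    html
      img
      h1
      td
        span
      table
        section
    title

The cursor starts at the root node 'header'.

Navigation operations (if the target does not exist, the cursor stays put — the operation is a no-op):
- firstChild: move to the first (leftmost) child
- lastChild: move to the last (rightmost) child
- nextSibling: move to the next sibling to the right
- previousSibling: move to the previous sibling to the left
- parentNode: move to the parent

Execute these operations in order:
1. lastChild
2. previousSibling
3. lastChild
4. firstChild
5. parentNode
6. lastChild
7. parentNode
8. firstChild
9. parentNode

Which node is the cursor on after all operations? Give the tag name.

Answer: h2

Derivation:
After 1 (lastChild): aside
After 2 (previousSibling): main
After 3 (lastChild): h2
After 4 (firstChild): label
After 5 (parentNode): h2
After 6 (lastChild): label
After 7 (parentNode): h2
After 8 (firstChild): label
After 9 (parentNode): h2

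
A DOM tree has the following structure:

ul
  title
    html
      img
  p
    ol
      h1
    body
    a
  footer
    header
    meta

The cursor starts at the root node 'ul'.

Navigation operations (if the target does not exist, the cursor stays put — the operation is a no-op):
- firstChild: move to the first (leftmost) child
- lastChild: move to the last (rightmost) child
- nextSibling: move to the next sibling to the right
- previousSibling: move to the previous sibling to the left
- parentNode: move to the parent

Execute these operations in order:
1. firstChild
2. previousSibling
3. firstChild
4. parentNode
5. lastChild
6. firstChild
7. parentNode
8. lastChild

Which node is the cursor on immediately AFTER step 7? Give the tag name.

After 1 (firstChild): title
After 2 (previousSibling): title (no-op, stayed)
After 3 (firstChild): html
After 4 (parentNode): title
After 5 (lastChild): html
After 6 (firstChild): img
After 7 (parentNode): html

Answer: html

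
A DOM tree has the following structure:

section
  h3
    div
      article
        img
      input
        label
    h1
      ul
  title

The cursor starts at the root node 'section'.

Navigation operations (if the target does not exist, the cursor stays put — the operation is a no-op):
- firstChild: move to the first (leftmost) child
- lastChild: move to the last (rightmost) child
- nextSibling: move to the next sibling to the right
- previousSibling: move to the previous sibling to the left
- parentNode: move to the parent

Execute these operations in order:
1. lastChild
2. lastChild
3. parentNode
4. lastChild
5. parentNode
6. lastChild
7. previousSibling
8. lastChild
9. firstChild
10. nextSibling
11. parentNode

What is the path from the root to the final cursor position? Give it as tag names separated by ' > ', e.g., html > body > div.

After 1 (lastChild): title
After 2 (lastChild): title (no-op, stayed)
After 3 (parentNode): section
After 4 (lastChild): title
After 5 (parentNode): section
After 6 (lastChild): title
After 7 (previousSibling): h3
After 8 (lastChild): h1
After 9 (firstChild): ul
After 10 (nextSibling): ul (no-op, stayed)
After 11 (parentNode): h1

Answer: section > h3 > h1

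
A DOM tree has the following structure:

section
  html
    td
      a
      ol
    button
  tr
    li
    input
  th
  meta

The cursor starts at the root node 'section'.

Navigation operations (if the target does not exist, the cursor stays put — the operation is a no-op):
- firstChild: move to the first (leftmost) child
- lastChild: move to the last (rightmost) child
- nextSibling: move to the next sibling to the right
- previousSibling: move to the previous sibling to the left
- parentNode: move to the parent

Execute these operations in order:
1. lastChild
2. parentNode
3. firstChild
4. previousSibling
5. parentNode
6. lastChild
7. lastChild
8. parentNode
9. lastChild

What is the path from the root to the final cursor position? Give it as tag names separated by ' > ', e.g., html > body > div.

After 1 (lastChild): meta
After 2 (parentNode): section
After 3 (firstChild): html
After 4 (previousSibling): html (no-op, stayed)
After 5 (parentNode): section
After 6 (lastChild): meta
After 7 (lastChild): meta (no-op, stayed)
After 8 (parentNode): section
After 9 (lastChild): meta

Answer: section > meta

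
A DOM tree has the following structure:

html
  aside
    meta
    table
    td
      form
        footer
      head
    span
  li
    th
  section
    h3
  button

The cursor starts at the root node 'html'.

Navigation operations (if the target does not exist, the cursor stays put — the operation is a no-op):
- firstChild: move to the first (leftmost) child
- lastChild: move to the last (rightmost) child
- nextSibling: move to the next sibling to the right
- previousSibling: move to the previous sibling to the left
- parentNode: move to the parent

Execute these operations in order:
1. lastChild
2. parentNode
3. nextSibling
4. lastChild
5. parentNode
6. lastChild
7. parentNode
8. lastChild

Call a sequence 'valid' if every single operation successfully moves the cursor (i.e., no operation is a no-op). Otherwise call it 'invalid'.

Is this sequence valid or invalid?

After 1 (lastChild): button
After 2 (parentNode): html
After 3 (nextSibling): html (no-op, stayed)
After 4 (lastChild): button
After 5 (parentNode): html
After 6 (lastChild): button
After 7 (parentNode): html
After 8 (lastChild): button

Answer: invalid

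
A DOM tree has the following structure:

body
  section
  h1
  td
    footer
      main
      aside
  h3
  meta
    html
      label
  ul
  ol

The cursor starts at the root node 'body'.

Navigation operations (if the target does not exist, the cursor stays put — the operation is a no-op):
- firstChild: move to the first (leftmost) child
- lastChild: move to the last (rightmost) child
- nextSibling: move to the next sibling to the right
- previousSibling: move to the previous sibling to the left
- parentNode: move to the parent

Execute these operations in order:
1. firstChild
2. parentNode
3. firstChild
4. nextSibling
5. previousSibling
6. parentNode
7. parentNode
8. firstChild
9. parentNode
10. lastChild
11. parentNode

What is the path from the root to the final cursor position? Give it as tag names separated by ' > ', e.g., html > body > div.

Answer: body

Derivation:
After 1 (firstChild): section
After 2 (parentNode): body
After 3 (firstChild): section
After 4 (nextSibling): h1
After 5 (previousSibling): section
After 6 (parentNode): body
After 7 (parentNode): body (no-op, stayed)
After 8 (firstChild): section
After 9 (parentNode): body
After 10 (lastChild): ol
After 11 (parentNode): body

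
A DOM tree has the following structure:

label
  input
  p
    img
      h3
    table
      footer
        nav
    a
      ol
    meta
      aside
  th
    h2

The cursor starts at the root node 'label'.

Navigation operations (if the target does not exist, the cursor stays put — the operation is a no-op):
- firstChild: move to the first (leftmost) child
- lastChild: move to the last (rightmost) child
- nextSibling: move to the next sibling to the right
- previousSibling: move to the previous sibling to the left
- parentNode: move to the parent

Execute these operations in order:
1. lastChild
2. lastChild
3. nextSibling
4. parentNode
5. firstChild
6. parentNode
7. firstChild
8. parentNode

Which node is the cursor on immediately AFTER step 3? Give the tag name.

After 1 (lastChild): th
After 2 (lastChild): h2
After 3 (nextSibling): h2 (no-op, stayed)

Answer: h2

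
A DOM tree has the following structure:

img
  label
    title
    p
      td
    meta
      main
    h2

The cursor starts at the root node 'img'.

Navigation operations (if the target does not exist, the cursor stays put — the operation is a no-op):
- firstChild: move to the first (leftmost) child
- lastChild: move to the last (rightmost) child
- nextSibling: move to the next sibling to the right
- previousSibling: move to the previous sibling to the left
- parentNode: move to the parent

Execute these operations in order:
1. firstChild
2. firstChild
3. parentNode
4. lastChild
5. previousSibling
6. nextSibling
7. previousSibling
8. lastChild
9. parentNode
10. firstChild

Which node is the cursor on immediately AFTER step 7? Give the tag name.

After 1 (firstChild): label
After 2 (firstChild): title
After 3 (parentNode): label
After 4 (lastChild): h2
After 5 (previousSibling): meta
After 6 (nextSibling): h2
After 7 (previousSibling): meta

Answer: meta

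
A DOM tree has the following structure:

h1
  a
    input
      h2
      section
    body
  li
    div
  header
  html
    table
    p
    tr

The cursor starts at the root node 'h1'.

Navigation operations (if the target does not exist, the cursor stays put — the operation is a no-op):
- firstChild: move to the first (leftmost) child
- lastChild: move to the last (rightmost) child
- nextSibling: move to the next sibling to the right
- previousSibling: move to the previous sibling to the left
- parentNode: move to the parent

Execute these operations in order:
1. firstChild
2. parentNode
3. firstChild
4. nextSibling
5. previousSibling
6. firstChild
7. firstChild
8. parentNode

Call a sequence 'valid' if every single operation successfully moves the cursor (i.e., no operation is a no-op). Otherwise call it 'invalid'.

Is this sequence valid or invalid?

Answer: valid

Derivation:
After 1 (firstChild): a
After 2 (parentNode): h1
After 3 (firstChild): a
After 4 (nextSibling): li
After 5 (previousSibling): a
After 6 (firstChild): input
After 7 (firstChild): h2
After 8 (parentNode): input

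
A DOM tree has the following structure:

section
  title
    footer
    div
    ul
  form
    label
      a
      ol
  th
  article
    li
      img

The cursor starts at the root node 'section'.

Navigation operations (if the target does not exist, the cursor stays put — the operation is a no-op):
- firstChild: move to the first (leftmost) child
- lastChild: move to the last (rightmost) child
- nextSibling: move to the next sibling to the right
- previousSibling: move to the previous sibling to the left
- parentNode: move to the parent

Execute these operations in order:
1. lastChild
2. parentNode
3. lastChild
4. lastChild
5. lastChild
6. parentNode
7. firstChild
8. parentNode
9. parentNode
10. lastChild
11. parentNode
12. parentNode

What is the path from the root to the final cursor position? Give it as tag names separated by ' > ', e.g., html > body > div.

After 1 (lastChild): article
After 2 (parentNode): section
After 3 (lastChild): article
After 4 (lastChild): li
After 5 (lastChild): img
After 6 (parentNode): li
After 7 (firstChild): img
After 8 (parentNode): li
After 9 (parentNode): article
After 10 (lastChild): li
After 11 (parentNode): article
After 12 (parentNode): section

Answer: section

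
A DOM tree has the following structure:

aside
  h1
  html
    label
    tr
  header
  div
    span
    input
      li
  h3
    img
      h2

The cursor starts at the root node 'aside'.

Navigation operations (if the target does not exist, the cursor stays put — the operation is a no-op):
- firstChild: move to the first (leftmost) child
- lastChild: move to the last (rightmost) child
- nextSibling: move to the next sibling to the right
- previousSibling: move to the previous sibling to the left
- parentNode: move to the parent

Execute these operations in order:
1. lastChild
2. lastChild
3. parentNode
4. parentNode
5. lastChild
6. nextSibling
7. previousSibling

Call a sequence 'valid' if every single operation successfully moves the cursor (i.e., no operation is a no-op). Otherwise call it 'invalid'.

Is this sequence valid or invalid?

After 1 (lastChild): h3
After 2 (lastChild): img
After 3 (parentNode): h3
After 4 (parentNode): aside
After 5 (lastChild): h3
After 6 (nextSibling): h3 (no-op, stayed)
After 7 (previousSibling): div

Answer: invalid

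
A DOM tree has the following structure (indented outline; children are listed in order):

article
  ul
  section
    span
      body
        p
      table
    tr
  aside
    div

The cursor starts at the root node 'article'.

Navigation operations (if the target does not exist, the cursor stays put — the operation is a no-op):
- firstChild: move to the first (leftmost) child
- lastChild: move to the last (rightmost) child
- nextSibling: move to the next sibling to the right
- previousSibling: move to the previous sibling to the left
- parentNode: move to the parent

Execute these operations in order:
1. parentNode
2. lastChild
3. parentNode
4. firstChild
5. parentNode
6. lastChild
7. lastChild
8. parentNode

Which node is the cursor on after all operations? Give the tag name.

After 1 (parentNode): article (no-op, stayed)
After 2 (lastChild): aside
After 3 (parentNode): article
After 4 (firstChild): ul
After 5 (parentNode): article
After 6 (lastChild): aside
After 7 (lastChild): div
After 8 (parentNode): aside

Answer: aside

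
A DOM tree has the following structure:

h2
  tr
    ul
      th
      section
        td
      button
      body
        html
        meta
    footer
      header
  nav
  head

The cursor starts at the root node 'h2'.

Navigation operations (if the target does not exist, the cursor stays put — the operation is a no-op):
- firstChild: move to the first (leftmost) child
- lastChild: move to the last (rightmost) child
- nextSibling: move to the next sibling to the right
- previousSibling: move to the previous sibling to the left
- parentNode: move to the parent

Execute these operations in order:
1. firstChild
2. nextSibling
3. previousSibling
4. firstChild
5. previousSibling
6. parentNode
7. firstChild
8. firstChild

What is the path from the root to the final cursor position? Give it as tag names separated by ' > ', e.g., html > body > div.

Answer: h2 > tr > ul > th

Derivation:
After 1 (firstChild): tr
After 2 (nextSibling): nav
After 3 (previousSibling): tr
After 4 (firstChild): ul
After 5 (previousSibling): ul (no-op, stayed)
After 6 (parentNode): tr
After 7 (firstChild): ul
After 8 (firstChild): th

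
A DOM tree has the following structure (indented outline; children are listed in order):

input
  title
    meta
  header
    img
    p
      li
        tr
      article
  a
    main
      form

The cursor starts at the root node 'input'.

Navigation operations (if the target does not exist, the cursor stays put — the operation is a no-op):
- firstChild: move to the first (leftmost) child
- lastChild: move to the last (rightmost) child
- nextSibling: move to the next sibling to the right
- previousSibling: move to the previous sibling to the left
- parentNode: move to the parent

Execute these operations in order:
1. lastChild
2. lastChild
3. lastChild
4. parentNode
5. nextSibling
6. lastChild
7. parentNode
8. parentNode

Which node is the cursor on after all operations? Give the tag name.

After 1 (lastChild): a
After 2 (lastChild): main
After 3 (lastChild): form
After 4 (parentNode): main
After 5 (nextSibling): main (no-op, stayed)
After 6 (lastChild): form
After 7 (parentNode): main
After 8 (parentNode): a

Answer: a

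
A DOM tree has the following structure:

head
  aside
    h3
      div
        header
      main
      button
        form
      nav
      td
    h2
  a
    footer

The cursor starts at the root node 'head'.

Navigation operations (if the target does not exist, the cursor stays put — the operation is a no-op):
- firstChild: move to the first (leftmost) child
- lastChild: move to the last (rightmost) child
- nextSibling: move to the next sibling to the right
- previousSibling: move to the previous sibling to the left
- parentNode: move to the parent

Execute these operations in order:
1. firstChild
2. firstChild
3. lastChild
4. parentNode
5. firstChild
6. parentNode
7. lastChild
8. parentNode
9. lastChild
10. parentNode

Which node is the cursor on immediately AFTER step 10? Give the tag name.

Answer: h3

Derivation:
After 1 (firstChild): aside
After 2 (firstChild): h3
After 3 (lastChild): td
After 4 (parentNode): h3
After 5 (firstChild): div
After 6 (parentNode): h3
After 7 (lastChild): td
After 8 (parentNode): h3
After 9 (lastChild): td
After 10 (parentNode): h3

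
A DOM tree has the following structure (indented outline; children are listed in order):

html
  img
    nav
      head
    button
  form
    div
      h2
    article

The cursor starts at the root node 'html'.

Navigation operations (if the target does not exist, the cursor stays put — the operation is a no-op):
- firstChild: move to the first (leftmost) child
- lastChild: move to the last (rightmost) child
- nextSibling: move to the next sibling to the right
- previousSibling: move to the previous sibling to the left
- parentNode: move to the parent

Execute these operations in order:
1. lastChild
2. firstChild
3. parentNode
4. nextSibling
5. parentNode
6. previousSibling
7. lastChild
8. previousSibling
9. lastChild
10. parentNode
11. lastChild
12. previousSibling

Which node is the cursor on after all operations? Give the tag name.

After 1 (lastChild): form
After 2 (firstChild): div
After 3 (parentNode): form
After 4 (nextSibling): form (no-op, stayed)
After 5 (parentNode): html
After 6 (previousSibling): html (no-op, stayed)
After 7 (lastChild): form
After 8 (previousSibling): img
After 9 (lastChild): button
After 10 (parentNode): img
After 11 (lastChild): button
After 12 (previousSibling): nav

Answer: nav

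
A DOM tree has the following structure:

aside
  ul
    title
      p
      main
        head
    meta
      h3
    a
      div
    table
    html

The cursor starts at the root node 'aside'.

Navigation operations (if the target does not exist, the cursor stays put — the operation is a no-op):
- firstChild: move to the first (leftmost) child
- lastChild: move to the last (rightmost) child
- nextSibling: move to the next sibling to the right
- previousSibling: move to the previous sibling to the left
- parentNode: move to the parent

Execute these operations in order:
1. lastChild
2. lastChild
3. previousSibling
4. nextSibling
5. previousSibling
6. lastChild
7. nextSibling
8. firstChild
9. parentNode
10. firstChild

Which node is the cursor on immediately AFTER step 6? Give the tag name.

After 1 (lastChild): ul
After 2 (lastChild): html
After 3 (previousSibling): table
After 4 (nextSibling): html
After 5 (previousSibling): table
After 6 (lastChild): table (no-op, stayed)

Answer: table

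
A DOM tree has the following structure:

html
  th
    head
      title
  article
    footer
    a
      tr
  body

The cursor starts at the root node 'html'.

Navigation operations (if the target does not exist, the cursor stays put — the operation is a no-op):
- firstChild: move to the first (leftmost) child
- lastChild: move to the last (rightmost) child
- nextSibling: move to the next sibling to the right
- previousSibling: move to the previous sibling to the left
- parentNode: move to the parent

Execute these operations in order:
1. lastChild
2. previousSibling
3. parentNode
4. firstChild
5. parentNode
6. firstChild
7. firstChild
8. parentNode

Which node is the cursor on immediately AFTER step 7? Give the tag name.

After 1 (lastChild): body
After 2 (previousSibling): article
After 3 (parentNode): html
After 4 (firstChild): th
After 5 (parentNode): html
After 6 (firstChild): th
After 7 (firstChild): head

Answer: head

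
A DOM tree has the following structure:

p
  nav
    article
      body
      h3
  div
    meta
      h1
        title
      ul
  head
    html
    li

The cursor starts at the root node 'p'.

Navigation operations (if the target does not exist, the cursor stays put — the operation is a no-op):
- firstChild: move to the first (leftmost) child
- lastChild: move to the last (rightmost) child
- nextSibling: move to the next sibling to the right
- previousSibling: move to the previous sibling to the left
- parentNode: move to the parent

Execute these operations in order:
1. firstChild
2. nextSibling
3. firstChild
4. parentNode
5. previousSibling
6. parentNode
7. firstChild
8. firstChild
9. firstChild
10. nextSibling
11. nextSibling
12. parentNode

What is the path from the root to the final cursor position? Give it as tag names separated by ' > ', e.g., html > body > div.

Answer: p > nav > article

Derivation:
After 1 (firstChild): nav
After 2 (nextSibling): div
After 3 (firstChild): meta
After 4 (parentNode): div
After 5 (previousSibling): nav
After 6 (parentNode): p
After 7 (firstChild): nav
After 8 (firstChild): article
After 9 (firstChild): body
After 10 (nextSibling): h3
After 11 (nextSibling): h3 (no-op, stayed)
After 12 (parentNode): article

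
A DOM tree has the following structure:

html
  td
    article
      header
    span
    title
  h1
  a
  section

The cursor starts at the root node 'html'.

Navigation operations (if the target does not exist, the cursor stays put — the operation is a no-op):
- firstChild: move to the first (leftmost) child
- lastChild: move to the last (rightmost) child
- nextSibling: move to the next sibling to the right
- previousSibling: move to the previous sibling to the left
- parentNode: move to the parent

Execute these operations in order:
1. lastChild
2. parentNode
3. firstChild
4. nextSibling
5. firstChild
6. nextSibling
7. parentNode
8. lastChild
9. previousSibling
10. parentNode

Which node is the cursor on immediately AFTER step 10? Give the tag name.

After 1 (lastChild): section
After 2 (parentNode): html
After 3 (firstChild): td
After 4 (nextSibling): h1
After 5 (firstChild): h1 (no-op, stayed)
After 6 (nextSibling): a
After 7 (parentNode): html
After 8 (lastChild): section
After 9 (previousSibling): a
After 10 (parentNode): html

Answer: html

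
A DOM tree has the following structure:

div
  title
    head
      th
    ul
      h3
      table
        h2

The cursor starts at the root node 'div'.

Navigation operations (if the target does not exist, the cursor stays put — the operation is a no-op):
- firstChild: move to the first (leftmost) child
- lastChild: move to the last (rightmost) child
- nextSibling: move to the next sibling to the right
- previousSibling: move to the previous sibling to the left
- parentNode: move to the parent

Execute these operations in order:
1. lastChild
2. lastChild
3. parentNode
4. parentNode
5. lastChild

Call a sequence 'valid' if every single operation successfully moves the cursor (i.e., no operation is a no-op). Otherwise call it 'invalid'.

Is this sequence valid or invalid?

After 1 (lastChild): title
After 2 (lastChild): ul
After 3 (parentNode): title
After 4 (parentNode): div
After 5 (lastChild): title

Answer: valid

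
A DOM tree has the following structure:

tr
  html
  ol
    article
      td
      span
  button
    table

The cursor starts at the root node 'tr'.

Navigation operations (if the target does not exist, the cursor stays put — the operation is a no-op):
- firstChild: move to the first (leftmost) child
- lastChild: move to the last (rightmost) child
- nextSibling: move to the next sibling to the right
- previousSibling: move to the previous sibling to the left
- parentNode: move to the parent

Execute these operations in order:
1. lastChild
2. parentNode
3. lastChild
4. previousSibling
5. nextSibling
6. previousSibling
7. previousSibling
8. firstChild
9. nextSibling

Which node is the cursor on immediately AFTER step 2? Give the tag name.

After 1 (lastChild): button
After 2 (parentNode): tr

Answer: tr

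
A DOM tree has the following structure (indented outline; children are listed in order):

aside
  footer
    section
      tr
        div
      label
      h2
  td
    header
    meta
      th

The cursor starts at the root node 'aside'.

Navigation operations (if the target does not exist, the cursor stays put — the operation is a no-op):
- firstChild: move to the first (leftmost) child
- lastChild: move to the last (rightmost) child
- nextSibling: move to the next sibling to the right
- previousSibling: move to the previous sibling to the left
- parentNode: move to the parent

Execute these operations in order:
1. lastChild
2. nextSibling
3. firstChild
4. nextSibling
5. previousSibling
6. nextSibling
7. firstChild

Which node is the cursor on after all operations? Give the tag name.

After 1 (lastChild): td
After 2 (nextSibling): td (no-op, stayed)
After 3 (firstChild): header
After 4 (nextSibling): meta
After 5 (previousSibling): header
After 6 (nextSibling): meta
After 7 (firstChild): th

Answer: th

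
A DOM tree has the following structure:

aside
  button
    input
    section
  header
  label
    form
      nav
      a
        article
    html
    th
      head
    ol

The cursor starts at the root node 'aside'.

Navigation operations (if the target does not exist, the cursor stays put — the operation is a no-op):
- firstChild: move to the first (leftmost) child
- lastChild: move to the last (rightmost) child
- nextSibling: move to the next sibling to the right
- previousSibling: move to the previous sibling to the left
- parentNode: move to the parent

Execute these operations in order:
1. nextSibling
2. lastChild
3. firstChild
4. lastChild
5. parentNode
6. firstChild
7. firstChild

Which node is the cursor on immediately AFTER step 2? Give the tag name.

Answer: label

Derivation:
After 1 (nextSibling): aside (no-op, stayed)
After 2 (lastChild): label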